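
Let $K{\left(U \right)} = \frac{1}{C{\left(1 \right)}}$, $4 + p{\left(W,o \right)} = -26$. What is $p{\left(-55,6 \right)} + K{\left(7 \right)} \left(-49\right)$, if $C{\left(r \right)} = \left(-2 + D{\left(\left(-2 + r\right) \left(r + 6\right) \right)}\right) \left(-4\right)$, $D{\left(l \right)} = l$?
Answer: $- \frac{1129}{36} \approx -31.361$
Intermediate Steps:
$C{\left(r \right)} = 8 - 4 \left(-2 + r\right) \left(6 + r\right)$ ($C{\left(r \right)} = \left(-2 + \left(-2 + r\right) \left(r + 6\right)\right) \left(-4\right) = \left(-2 + \left(-2 + r\right) \left(6 + r\right)\right) \left(-4\right) = 8 - 4 \left(-2 + r\right) \left(6 + r\right)$)
$p{\left(W,o \right)} = -30$ ($p{\left(W,o \right)} = -4 - 26 = -30$)
$K{\left(U \right)} = \frac{1}{36}$ ($K{\left(U \right)} = \frac{1}{56 - 16 - 4 \cdot 1^{2}} = \frac{1}{56 - 16 - 4} = \frac{1}{36}$)
$p{\left(-55,6 \right)} + K{\left(7 \right)} \left(-49\right) = -30 + \frac{1}{36} \left(-49\right) = -30 - \frac{49}{36} = - \frac{1129}{36}$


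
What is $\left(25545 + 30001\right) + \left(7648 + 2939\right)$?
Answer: $66133$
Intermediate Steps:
$\left(25545 + 30001\right) + \left(7648 + 2939\right) = 55546 + 10587 = 66133$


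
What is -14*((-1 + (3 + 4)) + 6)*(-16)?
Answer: 2688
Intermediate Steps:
-14*((-1 + (3 + 4)) + 6)*(-16) = -14*((-1 + 7) + 6)*(-16) = -14*(6 + 6)*(-16) = -14*12*(-16) = -168*(-16) = 2688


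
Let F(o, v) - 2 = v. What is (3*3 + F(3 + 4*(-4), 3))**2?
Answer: 196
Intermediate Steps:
F(o, v) = 2 + v
(3*3 + F(3 + 4*(-4), 3))**2 = (3*3 + (2 + 3))**2 = (9 + 5)**2 = 14**2 = 196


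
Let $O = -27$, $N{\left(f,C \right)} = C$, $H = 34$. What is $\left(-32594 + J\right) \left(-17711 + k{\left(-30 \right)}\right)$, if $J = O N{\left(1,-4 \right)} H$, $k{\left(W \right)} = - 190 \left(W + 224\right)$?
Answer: $1578302462$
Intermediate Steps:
$k{\left(W \right)} = -42560 - 190 W$ ($k{\left(W \right)} = - 190 \left(224 + W\right) = -42560 - 190 W$)
$J = 3672$ ($J = \left(-27\right) \left(-4\right) 34 = 108 \cdot 34 = 3672$)
$\left(-32594 + J\right) \left(-17711 + k{\left(-30 \right)}\right) = \left(-32594 + 3672\right) \left(-17711 - 36860\right) = - 28922 \left(-17711 + \left(-42560 + 5700\right)\right) = - 28922 \left(-17711 - 36860\right) = \left(-28922\right) \left(-54571\right) = 1578302462$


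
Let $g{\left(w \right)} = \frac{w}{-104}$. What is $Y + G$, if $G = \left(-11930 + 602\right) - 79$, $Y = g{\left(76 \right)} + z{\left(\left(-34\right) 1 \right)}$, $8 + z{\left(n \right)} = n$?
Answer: $- \frac{297693}{26} \approx -11450.0$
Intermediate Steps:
$z{\left(n \right)} = -8 + n$
$g{\left(w \right)} = - \frac{w}{104}$ ($g{\left(w \right)} = w \left(- \frac{1}{104}\right) = - \frac{w}{104}$)
$Y = - \frac{1111}{26}$ ($Y = \left(- \frac{1}{104}\right) 76 - 42 = - \frac{19}{26} - 42 = - \frac{1111}{26} \approx -42.731$)
$G = -11407$ ($G = -11328 - 79 = -11407$)
$Y + G = - \frac{1111}{26} - 11407 = - \frac{297693}{26}$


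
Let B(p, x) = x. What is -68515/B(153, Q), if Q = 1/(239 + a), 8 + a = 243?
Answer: -32476110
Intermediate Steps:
a = 235 (a = -8 + 243 = 235)
Q = 1/474 (Q = 1/(239 + 235) = 1/474 ≈ 0.0021097)
-68515/B(153, Q) = -68515/1/474 = -68515*474 = -32476110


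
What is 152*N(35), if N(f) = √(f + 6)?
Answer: 152*√41 ≈ 973.28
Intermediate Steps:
N(f) = √(6 + f)
152*N(35) = 152*√(6 + 35) = 152*√41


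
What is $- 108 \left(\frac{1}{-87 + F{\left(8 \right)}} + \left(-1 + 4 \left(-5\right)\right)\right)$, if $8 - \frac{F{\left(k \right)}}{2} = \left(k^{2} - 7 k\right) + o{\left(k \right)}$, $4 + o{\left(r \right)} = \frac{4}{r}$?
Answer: $\frac{45387}{20} \approx 2269.4$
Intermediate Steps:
$o{\left(r \right)} = -4 + \frac{4}{r}$
$F{\left(k \right)} = 24 - \frac{8}{k} - 2 k^{2} + 14 k$ ($F{\left(k \right)} = 16 - 2 \left(\left(k^{2} - 7 k\right) - \left(4 - \frac{4}{k}\right)\right) = 16 - 2 \left(-4 + k^{2} - 7 k + \frac{4}{k}\right) = 16 - \left(-8 - 14 k + 2 k^{2} + \frac{8}{k}\right) = 24 - \frac{8}{k} - 2 k^{2} + 14 k$)
$- 108 \left(\frac{1}{-87 + F{\left(8 \right)}} + \left(-1 + 4 \left(-5\right)\right)\right) = - 108 \left(\frac{1}{-87 + \left(24 - \frac{8}{8} - 2 \cdot 8^{2} + 14 \cdot 8\right)} + \left(-1 + 4 \left(-5\right)\right)\right) = - 108 \left(\frac{1}{-87 + \left(24 - 1 - 128 + 112\right)} - 21\right) = - 108 \left(\frac{1}{-87 + 7} - 21\right) = - 108 \left(\frac{1}{-80} - 21\right) = - 108 \left(- \frac{1}{80} - 21\right) = \left(-108\right) \left(- \frac{1681}{80}\right) = \frac{45387}{20}$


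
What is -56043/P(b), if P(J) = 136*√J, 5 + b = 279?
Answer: -56043*√274/37264 ≈ -24.895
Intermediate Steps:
b = 274 (b = -5 + 279 = 274)
-56043/P(b) = -56043*√274/37264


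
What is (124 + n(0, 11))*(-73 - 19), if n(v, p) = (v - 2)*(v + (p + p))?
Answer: -7360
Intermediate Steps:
n(v, p) = (-2 + v)*(v + 2*p)
(124 + n(0, 11))*(-73 - 19) = (124 + (0² - 4*11 - 2*0 + 2*11*0))*(-73 - 19) = (124 + (0 - 44 + 0 + 0))*(-92) = (124 - 44)*(-92) = 80*(-92) = -7360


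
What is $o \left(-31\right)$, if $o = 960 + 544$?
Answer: $-46624$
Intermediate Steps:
$o = 1504$
$o \left(-31\right) = 1504 \left(-31\right) = -46624$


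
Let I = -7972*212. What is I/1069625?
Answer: -1690064/1069625 ≈ -1.5801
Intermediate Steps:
I = -1690064
I/1069625 = -1690064/1069625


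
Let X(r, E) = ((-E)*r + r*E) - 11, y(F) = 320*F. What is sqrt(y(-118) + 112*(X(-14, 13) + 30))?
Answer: 4*I*sqrt(2227) ≈ 188.76*I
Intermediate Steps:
X(r, E) = -11 (X(r, E) = (-E*r + E*r) - 11 = 0 - 11 = -11)
sqrt(y(-118) + 112*(X(-14, 13) + 30)) = sqrt(320*(-118) + 112*(-11 + 30)) = sqrt(-37760 + 112*19) = sqrt(-37760 + 2128) = sqrt(-35632) = 4*I*sqrt(2227)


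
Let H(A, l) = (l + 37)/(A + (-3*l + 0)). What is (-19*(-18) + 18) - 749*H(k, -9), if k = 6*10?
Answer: 10348/87 ≈ 118.94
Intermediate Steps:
k = 60
H(A, l) = (37 + l)/(A - 3*l)
(-19*(-18) + 18) - 749*H(k, -9) = (-19*(-18) + 18) - 749*(37 - 9)/(60 - 3*(-9)) = (342 + 18) - 749*28/(60 + 27) = 360 - 749*28/87 = 360 - 20972/87 = 10348/87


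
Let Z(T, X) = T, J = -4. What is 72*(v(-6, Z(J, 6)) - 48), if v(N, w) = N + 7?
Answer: -3384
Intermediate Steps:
v(N, w) = 7 + N
72*(v(-6, Z(J, 6)) - 48) = 72*((7 - 6) - 48) = 72*(1 - 48) = 72*(-47) = -3384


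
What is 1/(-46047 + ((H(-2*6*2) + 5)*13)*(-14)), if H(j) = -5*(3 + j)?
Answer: -1/66067 ≈ -1.5136e-5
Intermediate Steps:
H(j) = -15 - 5*j
1/(-46047 + ((H(-2*6*2) + 5)*13)*(-14)) = 1/(-46047 + (((-15 - 5*(-2*6)*2) + 5)*13)*(-14)) = 1/(-46047 + (((-15 - (-60)*2) + 5)*13)*(-14)) = 1/(-46047 + (((-15 - 5*(-24)) + 5)*13)*(-14)) = 1/(-46047 + (((-15 + 120) + 5)*13)*(-14)) = 1/(-46047 + ((105 + 5)*13)*(-14)) = 1/(-46047 + (110*13)*(-14)) = 1/(-46047 + 1430*(-14)) = 1/(-46047 - 20020) = 1/(-66067) = -1/66067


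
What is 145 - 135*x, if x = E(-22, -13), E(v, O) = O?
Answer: 1900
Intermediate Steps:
x = -13
145 - 135*x = 145 - 135*(-13) = 145 + 1755 = 1900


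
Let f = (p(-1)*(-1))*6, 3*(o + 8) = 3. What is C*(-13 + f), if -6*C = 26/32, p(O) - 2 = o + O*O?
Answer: -143/96 ≈ -1.4896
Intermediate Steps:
o = -7 (o = -8 + (1/3)*3 = -8 + 1 = -7)
p(O) = -5 + O**2 (p(O) = 2 + (-7 + O*O) = 2 + (-7 + O**2) = -5 + O**2)
C = -13/96 (C = -13/(3*32) = -1/6*13/16 = -13/96 ≈ -0.13542)
f = 24 (f = ((-5 + (-1)**2)*(-1))*6 = ((-5 + 1)*(-1))*6 = -4*(-1)*6 = 4*6 = 24)
C*(-13 + f) = -13*(-13 + 24)/96 = -13/96*11 = -143/96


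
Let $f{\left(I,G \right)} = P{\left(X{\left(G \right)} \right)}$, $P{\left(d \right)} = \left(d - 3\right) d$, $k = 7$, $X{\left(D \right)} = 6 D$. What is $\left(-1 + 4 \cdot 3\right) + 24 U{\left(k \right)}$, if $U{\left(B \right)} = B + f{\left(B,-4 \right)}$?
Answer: $15731$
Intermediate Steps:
$P{\left(d \right)} = d \left(-3 + d\right)$ ($P{\left(d \right)} = \left(-3 + d\right) d = d \left(-3 + d\right)$)
$f{\left(I,G \right)} = 6 G \left(-3 + 6 G\right)$
$U{\left(B \right)} = 648 + B$ ($U{\left(B \right)} = B + 18 \left(-4\right) \left(-1 + 2 \left(-4\right)\right) = B + 18 \left(-4\right) \left(-1 - 8\right) = B + 18 \left(-4\right) \left(-9\right) = B + 648 = 648 + B$)
$\left(-1 + 4 \cdot 3\right) + 24 U{\left(k \right)} = \left(-1 + 4 \cdot 3\right) + 24 \left(648 + 7\right) = \left(-1 + 12\right) + 24 \cdot 655 = 11 + 15720 = 15731$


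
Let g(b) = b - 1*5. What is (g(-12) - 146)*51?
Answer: -8313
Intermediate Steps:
g(b) = -5 + b (g(b) = b - 5 = -5 + b)
(g(-12) - 146)*51 = ((-5 - 12) - 146)*51 = (-17 - 146)*51 = -163*51 = -8313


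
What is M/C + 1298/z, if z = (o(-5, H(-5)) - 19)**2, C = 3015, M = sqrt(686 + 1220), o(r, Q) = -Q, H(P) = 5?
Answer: 649/288 + sqrt(1906)/3015 ≈ 2.2680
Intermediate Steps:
M = sqrt(1906) ≈ 43.658
z = 576 (z = (-1*5 - 19)**2 = (-5 - 19)**2 = (-24)**2 = 576)
M/C + 1298/z = sqrt(1906)/3015 + 1298/576 = sqrt(1906)*(1/3015) + 1298*(1/576) = sqrt(1906)/3015 + 649/288 = 649/288 + sqrt(1906)/3015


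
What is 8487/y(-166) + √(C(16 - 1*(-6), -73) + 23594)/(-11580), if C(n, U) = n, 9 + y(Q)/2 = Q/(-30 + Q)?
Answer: -415863/799 - 2*√41/965 ≈ -520.49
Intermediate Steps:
y(Q) = -18 + 2*Q/(-30 + Q) (y(Q) = -18 + 2*(Q/(-30 + Q)) = -18 + 2*Q/(-30 + Q))
8487/y(-166) + √(C(16 - 1*(-6), -73) + 23594)/(-11580) = 8487/((4*(135 - 4*(-166))/(-30 - 166))) + √((16 - 1*(-6)) + 23594)/(-11580) = 8487/((4*(135 + 664)/(-196))) + √((16 + 6) + 23594)*(-1/11580) = 8487/((4*(-1/196)*799)) + √(22 + 23594)*(-1/11580) = 8487/(-799/49) + √23616*(-1/11580) = 8487*(-49/799) + (24*√41)*(-1/11580) = -415863/799 - 2*√41/965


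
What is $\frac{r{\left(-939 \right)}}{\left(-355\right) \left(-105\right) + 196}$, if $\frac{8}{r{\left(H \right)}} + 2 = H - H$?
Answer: $- \frac{4}{37471} \approx -0.00010675$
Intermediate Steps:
$r{\left(H \right)} = -4$ ($r{\left(H \right)} = \frac{8}{-2 + \left(H - H\right)} = \frac{8}{-2 + 0} = \frac{8}{-2} = 8 \left(- \frac{1}{2}\right) = -4$)
$\frac{r{\left(-939 \right)}}{\left(-355\right) \left(-105\right) + 196} = - \frac{4}{\left(-355\right) \left(-105\right) + 196} = - \frac{4}{37275 + 196} = - \frac{4}{37471}$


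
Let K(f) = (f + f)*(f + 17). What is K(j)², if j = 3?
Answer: 14400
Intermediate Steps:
K(f) = 2*f*(17 + f) (K(f) = (2*f)*(17 + f) = 2*f*(17 + f))
K(j)² = (2*3*(17 + 3))² = (2*3*20)² = 120² = 14400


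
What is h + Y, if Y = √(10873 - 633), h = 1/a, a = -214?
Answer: -1/214 + 32*√10 ≈ 101.19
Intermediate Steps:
h = -1/214 (h = 1/(-214) = -1/214 ≈ -0.0046729)
Y = 32*√10 (Y = √10240 = 32*√10 ≈ 101.19)
h + Y = -1/214 + 32*√10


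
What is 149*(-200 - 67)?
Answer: -39783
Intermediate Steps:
149*(-200 - 67) = 149*(-267) = -39783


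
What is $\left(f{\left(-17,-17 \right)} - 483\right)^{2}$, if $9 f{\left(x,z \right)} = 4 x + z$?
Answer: $\frac{19642624}{81} \approx 2.425 \cdot 10^{5}$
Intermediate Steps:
$f{\left(x,z \right)} = \frac{z}{9} + \frac{4 x}{9}$ ($f{\left(x,z \right)} = \frac{4 x + z}{9} = \frac{z + 4 x}{9} = \frac{z}{9} + \frac{4 x}{9}$)
$\left(f{\left(-17,-17 \right)} - 483\right)^{2} = \left(\left(\frac{1}{9} \left(-17\right) + \frac{4}{9} \left(-17\right)\right) - 483\right)^{2} = \left(\left(- \frac{17}{9} - \frac{68}{9}\right) - 483\right)^{2} = \left(- \frac{85}{9} - 483\right)^{2} = \left(- \frac{4432}{9}\right)^{2} = \frac{19642624}{81}$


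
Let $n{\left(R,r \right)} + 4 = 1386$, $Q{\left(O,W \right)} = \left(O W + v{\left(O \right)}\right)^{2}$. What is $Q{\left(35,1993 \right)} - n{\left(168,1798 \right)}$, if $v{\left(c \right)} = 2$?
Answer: $4866037667$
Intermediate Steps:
$Q{\left(O,W \right)} = \left(2 + O W\right)^{2}$ ($Q{\left(O,W \right)} = \left(O W + 2\right)^{2} = \left(2 + O W\right)^{2}$)
$n{\left(R,r \right)} = 1382$ ($n{\left(R,r \right)} = -4 + 1386 = 1382$)
$Q{\left(35,1993 \right)} - n{\left(168,1798 \right)} = \left(2 + 35 \cdot 1993\right)^{2} - 1382 = \left(2 + 69755\right)^{2} - 1382 = 69757^{2} - 1382 = 4866039049 - 1382 = 4866037667$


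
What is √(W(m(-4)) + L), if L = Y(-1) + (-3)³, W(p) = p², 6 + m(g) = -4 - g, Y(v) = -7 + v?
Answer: 1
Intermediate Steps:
m(g) = -10 - g (m(g) = -6 + (-4 - g) = -10 - g)
L = -35 (L = (-7 - 1) + (-3)³ = -8 - 27 = -35)
√(W(m(-4)) + L) = √((-10 - 1*(-4))² - 35) = √((-10 + 4)² - 35) = √((-6)² - 35) = √(36 - 35) = √1 = 1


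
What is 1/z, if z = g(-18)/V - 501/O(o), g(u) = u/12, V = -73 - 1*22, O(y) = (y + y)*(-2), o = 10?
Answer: 760/9531 ≈ 0.079740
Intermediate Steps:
O(y) = -4*y (O(y) = (2*y)*(-2) = -4*y)
V = -95 (V = -73 - 22 = -95)
g(u) = u/12 (g(u) = u*(1/12) = u/12)
z = 9531/760 (z = ((1/12)*(-18))/(-95) - 501/((-4*10)) = -3/2*(-1/95) - 501/(-40) = 3/190 - 501*(-1/40) = 3/190 + 501/40 = 9531/760 ≈ 12.541)
1/z = 1/(9531/760) = 760/9531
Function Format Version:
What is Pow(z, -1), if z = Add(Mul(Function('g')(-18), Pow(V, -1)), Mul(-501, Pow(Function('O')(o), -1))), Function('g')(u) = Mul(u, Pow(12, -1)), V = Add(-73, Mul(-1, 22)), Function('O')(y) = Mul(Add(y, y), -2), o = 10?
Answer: Rational(760, 9531) ≈ 0.079740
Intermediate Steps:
Function('O')(y) = Mul(-4, y) (Function('O')(y) = Mul(Mul(2, y), -2) = Mul(-4, y))
V = -95 (V = Add(-73, -22) = -95)
Function('g')(u) = Mul(Rational(1, 12), u) (Function('g')(u) = Mul(u, Rational(1, 12)) = Mul(Rational(1, 12), u))
z = Rational(9531, 760) (z = Add(Mul(Mul(Rational(1, 12), -18), Pow(-95, -1)), Mul(-501, Pow(Mul(-4, 10), -1))) = Add(Mul(Rational(-3, 2), Rational(-1, 95)), Mul(-501, Pow(-40, -1))) = Add(Rational(3, 190), Mul(-501, Rational(-1, 40))) = Add(Rational(3, 190), Rational(501, 40)) = Rational(9531, 760) ≈ 12.541)
Pow(z, -1) = Pow(Rational(9531, 760), -1) = Rational(760, 9531)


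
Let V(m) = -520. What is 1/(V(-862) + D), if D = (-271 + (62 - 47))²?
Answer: 1/65016 ≈ 1.5381e-5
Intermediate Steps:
D = 65536 (D = (-271 + 15)² = (-256)² = 65536)
1/(V(-862) + D) = 1/(-520 + 65536) = 1/65016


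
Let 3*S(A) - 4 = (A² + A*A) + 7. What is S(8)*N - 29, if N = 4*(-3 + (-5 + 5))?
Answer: -585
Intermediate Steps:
S(A) = 11/3 + 2*A²/3 (S(A) = 4/3 + ((A² + A*A) + 7)/3 = 4/3 + ((A² + A²) + 7)/3 = 4/3 + (2*A² + 7)/3 = 4/3 + (7 + 2*A²)/3 = 4/3 + (7/3 + 2*A²/3) = 11/3 + 2*A²/3)
N = -12 (N = 4*(-3 + 0) = 4*(-3) = -12)
S(8)*N - 29 = (11/3 + (⅔)*8²)*(-12) - 29 = (11/3 + (⅔)*64)*(-12) - 29 = (11/3 + 128/3)*(-12) - 29 = (139/3)*(-12) - 29 = -556 - 29 = -585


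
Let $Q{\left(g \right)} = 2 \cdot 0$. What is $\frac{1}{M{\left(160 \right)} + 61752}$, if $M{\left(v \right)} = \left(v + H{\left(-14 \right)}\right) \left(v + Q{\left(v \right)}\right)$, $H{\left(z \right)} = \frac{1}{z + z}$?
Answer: $\frac{7}{611424} \approx 1.1449 \cdot 10^{-5}$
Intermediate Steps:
$H{\left(z \right)} = \frac{1}{2 z}$
$Q{\left(g \right)} = 0$
$M{\left(v \right)} = v \left(- \frac{1}{28} + v\right)$ ($M{\left(v \right)} = \left(v + \frac{1}{2 \left(-14\right)}\right) \left(v + 0\right) = \left(v + \frac{1}{2} \left(- \frac{1}{14}\right)\right) v = \left(v - \frac{1}{28}\right) v = \left(- \frac{1}{28} + v\right) v = v \left(- \frac{1}{28} + v\right)$)
$\frac{1}{M{\left(160 \right)} + 61752} = \frac{1}{160 \left(- \frac{1}{28} + 160\right) + 61752} = \frac{1}{160 \cdot \frac{4479}{28} + 61752} = \frac{1}{\frac{179160}{7} + 61752} = \frac{1}{\frac{611424}{7}} = \frac{7}{611424}$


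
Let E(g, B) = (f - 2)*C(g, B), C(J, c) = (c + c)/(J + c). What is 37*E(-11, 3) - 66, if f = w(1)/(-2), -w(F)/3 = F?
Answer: -417/8 ≈ -52.125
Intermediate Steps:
w(F) = -3*F
C(J, c) = 2*c/(J + c) (C(J, c) = (2*c)/(J + c) = 2*c/(J + c))
f = 3/2 (f = -3*1/(-2) = -3*(-1/2) = 3/2 ≈ 1.5000)
E(g, B) = -B/(B + g) (E(g, B) = (3/2 - 2)*(2*B/(g + B)) = -B/(B + g))
37*E(-11, 3) - 66 = 37*(-1*3/(3 - 11)) - 66 = 37*(-1*3/(-8)) - 66 = 37*(-1*3*(-1/8)) - 66 = 37*(3/8) - 66 = 111/8 - 66 = -417/8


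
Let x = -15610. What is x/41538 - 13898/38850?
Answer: -14092186/19211325 ≈ -0.73354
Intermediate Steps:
x/41538 - 13898/38850 = -15610/41538 - 13898/38850 = -15610*1/41538 - 13898*1/38850 = -1115/2967 - 6949/19425 = -14092186/19211325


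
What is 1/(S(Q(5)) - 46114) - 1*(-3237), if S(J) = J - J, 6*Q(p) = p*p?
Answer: 149271017/46114 ≈ 3237.0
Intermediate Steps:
Q(p) = p²/6 (Q(p) = (p*p)/6 = p²/6)
S(J) = 0
1/(S(Q(5)) - 46114) - 1*(-3237) = 1/(0 - 46114) - 1*(-3237) = 1/(-46114) + 3237 = -1/46114 + 3237 = 149271017/46114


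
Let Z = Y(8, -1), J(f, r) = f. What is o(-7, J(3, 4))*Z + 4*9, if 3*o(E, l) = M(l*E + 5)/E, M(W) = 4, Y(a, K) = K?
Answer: 760/21 ≈ 36.190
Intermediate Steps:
Z = -1
o(E, l) = 4/(3*E) (o(E, l) = (4/E)/3 = 4/(3*E))
o(-7, J(3, 4))*Z + 4*9 = ((4/3)/(-7))*(-1) + 4*9 = ((4/3)*(-⅐))*(-1) + 36 = -4/21*(-1) + 36 = 4/21 + 36 = 760/21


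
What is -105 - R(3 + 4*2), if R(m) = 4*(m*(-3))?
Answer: 27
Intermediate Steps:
R(m) = -12*m (R(m) = 4*(-3*m) = -12*m)
-105 - R(3 + 4*2) = -105 - (-12)*(3 + 4*2) = -105 - (-12)*(3 + 8) = -105 - (-12)*11 = -105 - 1*(-132) = -105 + 132 = 27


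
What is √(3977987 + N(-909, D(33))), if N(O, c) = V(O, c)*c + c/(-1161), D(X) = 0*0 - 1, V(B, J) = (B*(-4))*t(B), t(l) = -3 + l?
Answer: 2*√273104482935/387 ≈ 2700.7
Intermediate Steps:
V(B, J) = -4*B*(-3 + B) (V(B, J) = (B*(-4))*(-3 + B) = (-4*B)*(-3 + B) = -4*B*(-3 + B))
D(X) = -1 (D(X) = 0 - 1 = -1)
N(O, c) = -c/1161 + 4*O*c*(3 - O) (N(O, c) = (4*O*(3 - O))*c + c/(-1161) = 4*O*c*(3 - O) + c*(-1/1161) = 4*O*c*(3 - O) - c/1161 = -c/1161 + 4*O*c*(3 - O))
√(3977987 + N(-909, D(33))) = √(3977987 - 1/1161*(-1)*(1 + 4644*(-909)*(-3 - 909))) = √(3977987 - 1/1161*(-1)*(1 + 4644*(-909)*(-912))) = √(3977987 - 1/1161*(-1)*(1 + 3849913152)) = √(3977987 - 1/1161*(-1)*3849913153) = √(3977987 + 3849913153/1161) = √(8468356060/1161) = 2*√273104482935/387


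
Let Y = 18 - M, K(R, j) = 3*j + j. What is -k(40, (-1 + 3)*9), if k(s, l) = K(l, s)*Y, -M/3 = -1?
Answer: -2400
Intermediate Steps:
M = 3 (M = -3*(-1) = 3)
K(R, j) = 4*j
Y = 15 (Y = 18 - 1*3 = 18 - 3 = 15)
k(s, l) = 60*s (k(s, l) = (4*s)*15 = 60*s)
-k(40, (-1 + 3)*9) = -60*40 = -1*2400 = -2400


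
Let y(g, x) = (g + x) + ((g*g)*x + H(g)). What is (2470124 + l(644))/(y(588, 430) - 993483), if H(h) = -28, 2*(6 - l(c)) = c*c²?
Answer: -131074862/147677427 ≈ -0.88758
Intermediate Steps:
l(c) = 6 - c³/2 (l(c) = 6 - c*c²/2 = 6 - c³/2)
y(g, x) = -28 + g + x + x*g² (y(g, x) = (g + x) + ((g*g)*x - 28) = (g + x) + (g²*x - 28) = (g + x) + (x*g² - 28) = (g + x) + (-28 + x*g²) = -28 + g + x + x*g²)
(2470124 + l(644))/(y(588, 430) - 993483) = (2470124 + (6 - ½*644³))/((-28 + 588 + 430 + 430*588²) - 993483) = (2470124 + (6 - ½*267089984))/((-28 + 588 + 430 + 430*345744) - 993483) = (2470124 + (6 - 133544992))/((-28 + 588 + 430 + 148669920) - 993483) = (2470124 - 133544986)/(148670910 - 993483) = -131074862/147677427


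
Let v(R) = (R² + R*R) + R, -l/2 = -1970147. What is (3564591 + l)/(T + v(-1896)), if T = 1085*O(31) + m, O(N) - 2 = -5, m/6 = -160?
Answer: 7504885/7183521 ≈ 1.0447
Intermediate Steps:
l = 3940294 (l = -2*(-1970147) = 3940294)
m = -960 (m = 6*(-160) = -960)
O(N) = -3 (O(N) = 2 - 5 = -3)
v(R) = R + 2*R² (v(R) = (R² + R²) + R = 2*R² + R = R + 2*R²)
T = -4215 (T = 1085*(-3) - 960 = -3255 - 960 = -4215)
(3564591 + l)/(T + v(-1896)) = (3564591 + 3940294)/(-4215 - 1896*(1 + 2*(-1896))) = 7504885/(-4215 - 1896*(1 - 3792)) = 7504885/(-4215 - 1896*(-3791)) = 7504885/(-4215 + 7187736) = 7504885/7183521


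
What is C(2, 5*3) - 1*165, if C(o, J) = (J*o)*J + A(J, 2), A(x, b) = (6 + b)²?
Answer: 349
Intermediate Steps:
C(o, J) = 64 + o*J² (C(o, J) = (J*o)*J + (6 + 2)² = o*J² + 8² = o*J² + 64 = 64 + o*J²)
C(2, 5*3) - 1*165 = (64 + 2*(5*3)²) - 1*165 = (64 + 2*15²) - 165 = (64 + 2*225) - 165 = (64 + 450) - 165 = 514 - 165 = 349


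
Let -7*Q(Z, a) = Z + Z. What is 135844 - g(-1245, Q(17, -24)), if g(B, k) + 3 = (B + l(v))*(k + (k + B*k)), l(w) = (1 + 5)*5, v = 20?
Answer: 52299259/7 ≈ 7.4713e+6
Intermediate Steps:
Q(Z, a) = -2*Z/7 (Q(Z, a) = -(Z + Z)/7 = -2*Z/7)
l(w) = 30 (l(w) = 6*5 = 30)
g(B, k) = -3 + (30 + B)*(2*k + B*k) (g(B, k) = -3 + (B + 30)*(k + (k + B*k)) = -3 + (30 + B)*(2*k + B*k))
135844 - g(-1245, Q(17, -24)) = 135844 - (-3 + 60*(-2/7*17) - 2/7*17*(-1245)² + 32*(-1245)*(-2/7*17)) = 135844 - (-3 + 60*(-34/7) - 34/7*1550025 + 32*(-1245)*(-34/7)) = 135844 - (-3 - 2040/7 - 52700850/7 + 1354560/7) = 135844 - 1*(-51348351/7) = 135844 + 51348351/7 = 52299259/7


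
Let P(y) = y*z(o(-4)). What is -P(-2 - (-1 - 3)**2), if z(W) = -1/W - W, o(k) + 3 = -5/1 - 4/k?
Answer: 900/7 ≈ 128.57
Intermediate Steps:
o(k) = -8 - 4/k (o(k) = -3 + (-5/1 - 4/k) = -3 + (-5*1 - 4/k) = -3 + (-5 - 4/k) = -8 - 4/k)
z(W) = -W - 1/W
P(y) = 50*y/7 (P(y) = y*(-(-8 - 4/(-4)) - 1/(-8 - 4/(-4))) = y*(-(-8 - 4*(-1/4)) - 1/(-8 - 4*(-1/4))) = y*(-(-8 + 1) - 1/(-8 + 1)) = y*(-1*(-7) - 1/(-7)) = y*(7 - 1*(-1/7)) = y*(7 + 1/7) = y*(50/7) = 50*y/7)
-P(-2 - (-1 - 3)**2) = -50*(-2 - (-1 - 3)**2)/7 = -50*(-2 - 1*(-4)**2)/7 = -50*(-2 - 1*16)/7 = -50*(-2 - 16)/7 = -50*(-18)/7 = -1*(-900/7) = 900/7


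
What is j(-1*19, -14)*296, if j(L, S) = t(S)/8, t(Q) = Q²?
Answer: 7252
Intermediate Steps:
j(L, S) = S²/8
j(-1*19, -14)*296 = ((⅛)*(-14)²)*296 = ((⅛)*196)*296 = (49/2)*296 = 7252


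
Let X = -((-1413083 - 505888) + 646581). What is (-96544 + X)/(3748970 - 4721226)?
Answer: -587923/486128 ≈ -1.2094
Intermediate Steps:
X = 1272390 (X = -(-1918971 + 646581) = -1*(-1272390) = 1272390)
(-96544 + X)/(3748970 - 4721226) = (-96544 + 1272390)/(3748970 - 4721226) = 1175846/(-972256) = 1175846*(-1/972256) = -587923/486128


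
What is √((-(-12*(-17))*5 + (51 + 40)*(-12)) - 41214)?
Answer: 3*I*√4814 ≈ 208.15*I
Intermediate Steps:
√((-(-12*(-17))*5 + (51 + 40)*(-12)) - 41214) = √((-204*5 + 91*(-12)) - 41214) = √((-1*1020 - 1092) - 41214) = √((-1020 - 1092) - 41214) = √(-2112 - 41214) = √(-43326) = 3*I*√4814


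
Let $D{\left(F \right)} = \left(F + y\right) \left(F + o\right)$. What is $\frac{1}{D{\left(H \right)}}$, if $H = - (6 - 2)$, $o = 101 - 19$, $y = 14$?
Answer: $\frac{1}{780} \approx 0.0012821$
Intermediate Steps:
$o = 82$ ($o = 101 - 19 = 82$)
$H = -4$ ($H = \left(-1\right) 4 = -4$)
$D{\left(F \right)} = \left(14 + F\right) \left(82 + F\right)$ ($D{\left(F \right)} = \left(F + 14\right) \left(F + 82\right) = \left(14 + F\right) \left(82 + F\right)$)
$\frac{1}{D{\left(H \right)}} = \frac{1}{1148 + \left(-4\right)^{2} + 96 \left(-4\right)} = \frac{1}{1148 + 16 - 384} = \frac{1}{780}$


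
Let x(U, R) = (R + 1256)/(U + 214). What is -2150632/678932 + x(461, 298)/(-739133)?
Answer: -89415261287344/28227433835025 ≈ -3.1677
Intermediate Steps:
x(U, R) = (1256 + R)/(214 + U)
-2150632/678932 + x(461, 298)/(-739133) = -2150632/678932 + ((1256 + 298)/(214 + 461))/(-739133) = -2150632*1/678932 + (1554/675)*(-1/739133) = -537658/169733 + ((1/675)*1554)*(-1/739133) = -537658/169733 + (518/225)*(-1/739133) = -537658/169733 - 518/166304925 = -89415261287344/28227433835025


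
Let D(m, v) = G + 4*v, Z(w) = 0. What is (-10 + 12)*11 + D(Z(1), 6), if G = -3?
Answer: 43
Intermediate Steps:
D(m, v) = -3 + 4*v
(-10 + 12)*11 + D(Z(1), 6) = (-10 + 12)*11 + (-3 + 4*6) = 2*11 + (-3 + 24) = 22 + 21 = 43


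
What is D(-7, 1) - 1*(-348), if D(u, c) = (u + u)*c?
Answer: 334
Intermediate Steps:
D(u, c) = 2*c*u (D(u, c) = (2*u)*c = 2*c*u)
D(-7, 1) - 1*(-348) = 2*1*(-7) - 1*(-348) = -14 + 348 = 334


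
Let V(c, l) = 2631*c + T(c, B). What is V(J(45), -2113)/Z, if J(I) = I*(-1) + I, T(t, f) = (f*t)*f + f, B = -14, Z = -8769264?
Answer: 1/626376 ≈ 1.5965e-6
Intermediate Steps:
T(t, f) = f + t*f² (T(t, f) = t*f² + f = f + t*f²)
J(I) = 0 (J(I) = -I + I = 0)
V(c, l) = -14 + 2827*c (V(c, l) = 2631*c - 14*(1 - 14*c) = 2631*c + (-14 + 196*c) = -14 + 2827*c)
V(J(45), -2113)/Z = (-14 + 2827*0)/(-8769264) = (-14 + 0)*(-1/8769264) = -14*(-1/8769264) = 1/626376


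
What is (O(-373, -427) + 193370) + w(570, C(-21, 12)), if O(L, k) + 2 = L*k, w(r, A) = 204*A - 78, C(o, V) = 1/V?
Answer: 352578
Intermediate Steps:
w(r, A) = -78 + 204*A
O(L, k) = -2 + L*k
(O(-373, -427) + 193370) + w(570, C(-21, 12)) = ((-2 - 373*(-427)) + 193370) + (-78 + 204/12) = ((-2 + 159271) + 193370) + (-78 + 204*(1/12)) = (159269 + 193370) + (-78 + 17) = 352639 - 61 = 352578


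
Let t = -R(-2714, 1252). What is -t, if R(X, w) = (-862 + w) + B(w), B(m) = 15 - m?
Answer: -847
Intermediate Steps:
R(X, w) = -847 (R(X, w) = (-862 + w) + (15 - w) = -847)
t = 847 (t = -1*(-847) = 847)
-t = -1*847 = -847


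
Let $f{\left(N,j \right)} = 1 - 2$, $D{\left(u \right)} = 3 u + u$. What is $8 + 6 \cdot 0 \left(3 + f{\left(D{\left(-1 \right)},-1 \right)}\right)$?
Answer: $8$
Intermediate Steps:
$D{\left(u \right)} = 4 u$
$f{\left(N,j \right)} = -1$
$8 + 6 \cdot 0 \left(3 + f{\left(D{\left(-1 \right)},-1 \right)}\right) = 8 + 6 \cdot 0 \left(3 - 1\right) = 8 + 6 \cdot 0 \cdot 2 = 8 + 6 \cdot 0 = 8 + 0 = 8$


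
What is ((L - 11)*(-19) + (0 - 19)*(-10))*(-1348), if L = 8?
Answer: -332956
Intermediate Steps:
((L - 11)*(-19) + (0 - 19)*(-10))*(-1348) = ((8 - 11)*(-19) + (0 - 19)*(-10))*(-1348) = (-3*(-19) - 19*(-10))*(-1348) = (57 + 190)*(-1348) = 247*(-1348) = -332956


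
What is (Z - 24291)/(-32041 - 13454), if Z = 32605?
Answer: -8314/45495 ≈ -0.18275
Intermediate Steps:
(Z - 24291)/(-32041 - 13454) = (32605 - 24291)/(-32041 - 13454) = 8314/(-45495) = 8314*(-1/45495) = -8314/45495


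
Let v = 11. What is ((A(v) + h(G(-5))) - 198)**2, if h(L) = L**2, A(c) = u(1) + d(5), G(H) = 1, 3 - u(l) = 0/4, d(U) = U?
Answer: 35721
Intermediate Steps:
u(l) = 3 (u(l) = 3 - 0/4 = 3 - 1*0 = 3 + 0 = 3)
A(c) = 8 (A(c) = 3 + 5 = 8)
((A(v) + h(G(-5))) - 198)**2 = ((8 + 1**2) - 198)**2 = ((8 + 1) - 198)**2 = (9 - 198)**2 = (-189)**2 = 35721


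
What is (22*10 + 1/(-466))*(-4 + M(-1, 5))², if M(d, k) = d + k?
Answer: 0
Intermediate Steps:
(22*10 + 1/(-466))*(-4 + M(-1, 5))² = (22*10 + 1/(-466))*(-4 + (-1 + 5))² = (220 - 1/466)*(-4 + 4)² = (102519/466)*0² = (102519/466)*0 = 0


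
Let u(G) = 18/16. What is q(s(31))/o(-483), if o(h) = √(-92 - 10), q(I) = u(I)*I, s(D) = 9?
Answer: -27*I*√102/272 ≈ -1.0025*I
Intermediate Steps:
u(G) = 9/8 (u(G) = 18*(1/16) = 9/8)
q(I) = 9*I/8
o(h) = I*√102 (o(h) = √(-102) = I*√102)
q(s(31))/o(-483) = ((9/8)*9)/((I*√102)) = 81*(-I*√102/102)/8 = -27*I*√102/272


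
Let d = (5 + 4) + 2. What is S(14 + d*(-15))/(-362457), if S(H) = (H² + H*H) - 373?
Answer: -45229/362457 ≈ -0.12478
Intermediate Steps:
d = 11 (d = 9 + 2 = 11)
S(H) = -373 + 2*H² (S(H) = (H² + H²) - 373 = 2*H² - 373 = -373 + 2*H²)
S(14 + d*(-15))/(-362457) = (-373 + 2*(14 + 11*(-15))²)/(-362457) = (-373 + 2*(14 - 165)²)*(-1/362457) = (-373 + 2*(-151)²)*(-1/362457) = (-373 + 2*22801)*(-1/362457) = (-373 + 45602)*(-1/362457) = 45229*(-1/362457) = -45229/362457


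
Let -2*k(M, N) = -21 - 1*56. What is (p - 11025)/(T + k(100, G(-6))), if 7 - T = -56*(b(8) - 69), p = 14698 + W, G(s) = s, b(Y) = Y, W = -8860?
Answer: 494/321 ≈ 1.5389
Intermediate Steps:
p = 5838 (p = 14698 - 8860 = 5838)
k(M, N) = 77/2 (k(M, N) = -(-21 - 1*56)/2 = -(-21 - 56)/2 = -½*(-77) = 77/2)
T = -3409 (T = 7 - (-1)*56*(8 - 69) = 7 - (-1)*56*(-61) = 7 - (-1)*(-3416) = 7 - 1*3416 = 7 - 3416 = -3409)
(p - 11025)/(T + k(100, G(-6))) = (5838 - 11025)/(-3409 + 77/2) = -5187/(-6741/2) = -5187*(-2/6741) = 494/321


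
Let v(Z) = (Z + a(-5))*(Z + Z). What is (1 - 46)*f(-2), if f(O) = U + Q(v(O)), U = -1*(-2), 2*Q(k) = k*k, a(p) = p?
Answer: -17730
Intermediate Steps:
v(Z) = 2*Z*(-5 + Z) (v(Z) = (Z - 5)*(Z + Z) = (-5 + Z)*(2*Z) = 2*Z*(-5 + Z))
Q(k) = k**2/2 (Q(k) = (k*k)/2 = k**2/2)
U = 2
f(O) = 2 + 2*O**2*(-5 + O)**2 (f(O) = 2 + (2*O*(-5 + O))**2/2 = 2 + (4*O**2*(-5 + O)**2)/2 = 2 + 2*O**2*(-5 + O)**2)
(1 - 46)*f(-2) = (1 - 46)*(2 + 2*(-2)**2*(-5 - 2)**2) = -45*(2 + 2*4*(-7)**2) = -45*(2 + 2*4*49) = -45*(2 + 392) = -45*394 = -17730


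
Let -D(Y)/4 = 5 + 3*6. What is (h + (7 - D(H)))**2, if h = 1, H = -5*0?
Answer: 10000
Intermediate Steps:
H = 0
D(Y) = -92 (D(Y) = -4*(5 + 3*6) = -4*(5 + 18) = -4*23 = -92)
(h + (7 - D(H)))**2 = (1 + (7 - 1*(-92)))**2 = (1 + (7 + 92))**2 = (1 + 99)**2 = 100**2 = 10000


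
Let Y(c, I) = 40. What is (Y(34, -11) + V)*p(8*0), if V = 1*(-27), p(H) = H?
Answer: 0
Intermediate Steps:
V = -27
(Y(34, -11) + V)*p(8*0) = (40 - 27)*(8*0) = 13*0 = 0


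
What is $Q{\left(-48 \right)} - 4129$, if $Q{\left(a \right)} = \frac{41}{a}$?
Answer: $- \frac{198233}{48} \approx -4129.9$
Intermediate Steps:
$Q{\left(-48 \right)} - 4129 = \frac{41}{-48} - 4129 = 41 \left(- \frac{1}{48}\right) - 4129 = - \frac{41}{48} - 4129 = - \frac{198233}{48}$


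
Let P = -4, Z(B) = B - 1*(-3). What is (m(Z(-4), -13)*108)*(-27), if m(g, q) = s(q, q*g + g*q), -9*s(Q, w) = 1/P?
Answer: -81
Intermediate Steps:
Z(B) = 3 + B (Z(B) = B + 3 = 3 + B)
s(Q, w) = 1/36 (s(Q, w) = -⅑/(-4) = -⅑*(-¼) = 1/36)
m(g, q) = 1/36
(m(Z(-4), -13)*108)*(-27) = ((1/36)*108)*(-27) = 3*(-27) = -81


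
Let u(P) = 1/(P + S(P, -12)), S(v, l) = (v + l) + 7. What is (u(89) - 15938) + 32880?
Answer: 2930967/173 ≈ 16942.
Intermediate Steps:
S(v, l) = 7 + l + v (S(v, l) = (l + v) + 7 = 7 + l + v)
u(P) = 1/(-5 + 2*P) (u(P) = 1/(P + (7 - 12 + P)) = 1/(P + (-5 + P)) = 1/(-5 + 2*P))
(u(89) - 15938) + 32880 = (1/(-5 + 2*89) - 15938) + 32880 = (1/(-5 + 178) - 15938) + 32880 = (1/173 - 15938) + 32880 = -2757273/173 + 32880 = 2930967/173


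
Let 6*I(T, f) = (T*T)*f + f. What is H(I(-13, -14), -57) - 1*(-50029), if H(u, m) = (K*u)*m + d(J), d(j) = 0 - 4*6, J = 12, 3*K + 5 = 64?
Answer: 1484005/3 ≈ 4.9467e+5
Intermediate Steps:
I(T, f) = f/6 + f*T**2/6 (I(T, f) = ((T*T)*f + f)/6 = (T**2*f + f)/6 = (f*T**2 + f)/6 = (f + f*T**2)/6 = f/6 + f*T**2/6)
K = 59/3 (K = -5/3 + (1/3)*64 = -5/3 + 64/3 = 59/3 ≈ 19.667)
d(j) = -24 (d(j) = 0 - 24 = -24)
H(u, m) = -24 + 59*m*u/3 (H(u, m) = (59*u/3)*m - 24 = 59*m*u/3 - 24 = -24 + 59*m*u/3)
H(I(-13, -14), -57) - 1*(-50029) = (-24 + (59/3)*(-57)*((1/6)*(-14)*(1 + (-13)**2))) - 1*(-50029) = (-24 + (59/3)*(-57)*((1/6)*(-14)*(1 + 169))) + 50029 = (-24 + (59/3)*(-57)*((1/6)*(-14)*170)) + 50029 = (-24 + (59/3)*(-57)*(-1190/3)) + 50029 = (-24 + 1333990/3) + 50029 = 1333918/3 + 50029 = 1484005/3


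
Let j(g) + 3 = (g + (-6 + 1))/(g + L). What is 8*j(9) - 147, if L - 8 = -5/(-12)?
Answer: -35355/209 ≈ -169.16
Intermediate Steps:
L = 101/12 (L = 8 - 5/(-12) = 8 - 5*(-1/12) = 8 + 5/12 = 101/12 ≈ 8.4167)
j(g) = -3 + (-5 + g)/(101/12 + g) (j(g) = -3 + (g + (-6 + 1))/(g + 101/12) = -3 + (g - 5)/(101/12 + g) = -3 + (-5 + g)/(101/12 + g))
8*j(9) - 147 = 8*(3*(-121 - 8*9)/(101 + 12*9)) - 147 = 8*(3*(-121 - 72)/(101 + 108)) - 147 = 8*(3*(-193)/209) - 147 = 8*(3*(1/209)*(-193)) - 147 = 8*(-579/209) - 147 = -4632/209 - 147 = -35355/209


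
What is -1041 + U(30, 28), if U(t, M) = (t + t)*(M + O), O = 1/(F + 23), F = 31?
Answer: 5761/9 ≈ 640.11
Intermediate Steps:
O = 1/54 (O = 1/(31 + 23) = 1/54 ≈ 0.018519)
U(t, M) = 2*t*(1/54 + M) (U(t, M) = (t + t)*(M + 1/54) = (2*t)*(1/54 + M) = 2*t*(1/54 + M))
-1041 + U(30, 28) = -1041 + (1/27)*30*(1 + 54*28) = -1041 + (1/27)*30*(1 + 1512) = -1041 + (1/27)*30*1513 = -1041 + 15130/9 = 5761/9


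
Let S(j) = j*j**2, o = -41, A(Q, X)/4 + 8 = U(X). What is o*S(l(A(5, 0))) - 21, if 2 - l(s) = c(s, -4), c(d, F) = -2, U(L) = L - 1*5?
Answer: -2645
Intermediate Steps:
U(L) = -5 + L (U(L) = L - 5 = -5 + L)
A(Q, X) = -52 + 4*X (A(Q, X) = -32 + 4*(-5 + X) = -32 + (-20 + 4*X) = -52 + 4*X)
l(s) = 4 (l(s) = 2 - 1*(-2) = 2 + 2 = 4)
S(j) = j**3
o*S(l(A(5, 0))) - 21 = -41*4**3 - 21 = -41*64 - 21 = -2624 - 21 = -2645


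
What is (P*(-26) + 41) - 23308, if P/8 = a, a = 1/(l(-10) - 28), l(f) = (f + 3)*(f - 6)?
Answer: -488659/21 ≈ -23269.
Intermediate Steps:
l(f) = (-6 + f)*(3 + f) (l(f) = (3 + f)*(-6 + f) = (-6 + f)*(3 + f))
a = 1/84 (a = 1/((-18 + (-10)² - 3*(-10)) - 28) = 1/((-18 + 100 + 30) - 28) = 1/(112 - 28) = 1/84 ≈ 0.011905)
P = 2/21 (P = 8*(1/84) = 2/21 ≈ 0.095238)
(P*(-26) + 41) - 23308 = ((2/21)*(-26) + 41) - 23308 = (-52/21 + 41) - 23308 = 809/21 - 23308 = -488659/21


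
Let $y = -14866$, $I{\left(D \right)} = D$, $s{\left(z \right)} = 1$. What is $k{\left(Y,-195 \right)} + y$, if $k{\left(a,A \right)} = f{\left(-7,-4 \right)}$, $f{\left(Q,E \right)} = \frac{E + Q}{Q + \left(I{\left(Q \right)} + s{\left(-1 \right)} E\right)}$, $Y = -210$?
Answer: $- \frac{267577}{18} \approx -14865.0$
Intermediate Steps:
$f{\left(Q,E \right)} = \frac{E + Q}{E + 2 Q}$ ($f{\left(Q,E \right)} = \frac{E + Q}{Q + \left(Q + 1 E\right)} = \frac{E + Q}{Q + \left(Q + E\right)} = \frac{E + Q}{Q + \left(E + Q\right)} = \frac{E + Q}{E + 2 Q}$)
$k{\left(a,A \right)} = \frac{11}{18}$ ($k{\left(a,A \right)} = \frac{-4 - 7}{-4 + 2 \left(-7\right)} = \frac{1}{-4 - 14} \left(-11\right) = \frac{1}{-18} \left(-11\right) = \left(- \frac{1}{18}\right) \left(-11\right) = \frac{11}{18}$)
$k{\left(Y,-195 \right)} + y = \frac{11}{18} - 14866 = - \frac{267577}{18}$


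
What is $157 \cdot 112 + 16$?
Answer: $17600$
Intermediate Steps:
$157 \cdot 112 + 16 = 17584 + 16 = 17600$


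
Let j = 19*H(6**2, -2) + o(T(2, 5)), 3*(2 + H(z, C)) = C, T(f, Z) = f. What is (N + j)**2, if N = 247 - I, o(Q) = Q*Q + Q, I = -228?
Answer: 1666681/9 ≈ 1.8519e+5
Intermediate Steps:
H(z, C) = -2 + C/3
o(Q) = Q + Q**2 (o(Q) = Q**2 + Q = Q + Q**2)
j = -134/3 (j = 19*(-2 + (1/3)*(-2)) + 2*(1 + 2) = 19*(-2 - 2/3) + 2*3 = 19*(-8/3) + 6 = -152/3 + 6 = -134/3 ≈ -44.667)
N = 475 (N = 247 - 1*(-228) = 247 + 228 = 475)
(N + j)**2 = (475 - 134/3)**2 = (1291/3)**2 = 1666681/9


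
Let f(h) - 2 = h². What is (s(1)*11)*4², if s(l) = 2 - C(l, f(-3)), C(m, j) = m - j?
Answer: 2112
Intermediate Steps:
f(h) = 2 + h²
s(l) = 13 - l (s(l) = 2 - (l - (2 + (-3)²)) = 2 - (l - (2 + 9)) = 2 - (l - 1*11) = 2 - (l - 11) = 2 - (-11 + l) = 2 + (11 - l) = 13 - l)
(s(1)*11)*4² = ((13 - 1*1)*11)*4² = ((13 - 1)*11)*16 = (12*11)*16 = 132*16 = 2112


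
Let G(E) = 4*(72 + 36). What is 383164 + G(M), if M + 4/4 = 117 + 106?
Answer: 383596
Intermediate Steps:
M = 222 (M = -1 + (117 + 106) = -1 + 223 = 222)
G(E) = 432 (G(E) = 4*108 = 432)
383164 + G(M) = 383164 + 432 = 383596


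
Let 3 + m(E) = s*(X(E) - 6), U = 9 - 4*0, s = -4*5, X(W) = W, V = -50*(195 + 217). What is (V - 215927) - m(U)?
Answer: -236464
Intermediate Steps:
V = -20600 (V = -50*412 = -20600)
s = -20
U = 9 (U = 9 + 0 = 9)
m(E) = 117 - 20*E (m(E) = -3 - 20*(E - 6) = -3 - 20*(-6 + E) = -3 + (120 - 20*E) = 117 - 20*E)
(V - 215927) - m(U) = (-20600 - 215927) - (117 - 20*9) = -236527 - (117 - 180) = -236527 - 1*(-63) = -236527 + 63 = -236464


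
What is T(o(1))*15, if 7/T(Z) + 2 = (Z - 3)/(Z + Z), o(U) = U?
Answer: -35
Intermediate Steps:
T(Z) = 7/(-2 + (-3 + Z)/(2*Z)) (T(Z) = 7/(-2 + (Z - 3)/(Z + Z)) = 7/(-2 + (-3 + Z)/((2*Z))) = 7/(-2 + (-3 + Z)*(1/(2*Z))) = 7/(-2 + (-3 + Z)/(2*Z)))
T(o(1))*15 = -14*1/(3 + 3*1)*15 = -14*1/(3 + 3)*15 = -14*1/6*15 = -14*1*⅙*15 = -7/3*15 = -35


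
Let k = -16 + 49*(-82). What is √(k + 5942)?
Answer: 6*√53 ≈ 43.681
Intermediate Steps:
k = -4034 (k = -16 - 4018 = -4034)
√(k + 5942) = √(-4034 + 5942) = √1908 = 6*√53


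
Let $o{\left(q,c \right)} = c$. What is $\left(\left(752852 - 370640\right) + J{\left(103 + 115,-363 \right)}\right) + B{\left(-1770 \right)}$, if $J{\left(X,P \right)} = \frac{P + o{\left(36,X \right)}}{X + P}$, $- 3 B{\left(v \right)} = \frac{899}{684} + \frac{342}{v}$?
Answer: $\frac{231368591203}{605340} \approx 3.8221 \cdot 10^{5}$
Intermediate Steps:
$B{\left(v \right)} = - \frac{899}{2052} - \frac{114}{v}$ ($B{\left(v \right)} = - \frac{\frac{899}{684} + \frac{342}{v}}{3} = - \frac{899}{2052} - \frac{114}{v}$)
$J{\left(X,P \right)} = 1$ ($J{\left(X,P \right)} = \frac{P + X}{X + P} = \frac{P + X}{P + X} = 1$)
$\left(\left(752852 - 370640\right) + J{\left(103 + 115,-363 \right)}\right) + B{\left(-1770 \right)} = \left(\left(752852 - 370640\right) + 1\right) - \left(\frac{899}{2052} + \frac{114}{-1770}\right) = \left(\left(752852 - 370640\right) + 1\right) - \frac{226217}{605340} = \left(382212 + 1\right) + \left(- \frac{899}{2052} + \frac{19}{295}\right) = 382213 - \frac{226217}{605340} = \frac{231368591203}{605340}$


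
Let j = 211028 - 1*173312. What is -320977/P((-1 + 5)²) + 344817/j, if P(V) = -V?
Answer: 1009290467/50288 ≈ 20070.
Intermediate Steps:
j = 37716 (j = 211028 - 173312 = 37716)
-320977/P((-1 + 5)²) + 344817/j = -320977*(-1/(-1 + 5)²) + 344817/37716 = -320977/((-1*4²)) + 344817*(1/37716) = -320977/((-1*16)) + 114939/12572 = -320977/(-16) + 114939/12572 = -320977*(-1/16) + 114939/12572 = 320977/16 + 114939/12572 = 1009290467/50288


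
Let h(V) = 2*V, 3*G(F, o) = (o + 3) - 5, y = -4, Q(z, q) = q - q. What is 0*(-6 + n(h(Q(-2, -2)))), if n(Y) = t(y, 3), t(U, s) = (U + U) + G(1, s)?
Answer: 0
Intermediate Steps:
Q(z, q) = 0
G(F, o) = -2/3 + o/3 (G(F, o) = ((o + 3) - 5)/3 = ((3 + o) - 5)/3 = (-2 + o)/3 = -2/3 + o/3)
t(U, s) = -2/3 + 2*U + s/3 (t(U, s) = (U + U) + (-2/3 + s/3) = 2*U + (-2/3 + s/3) = -2/3 + 2*U + s/3)
n(Y) = -23/3 (n(Y) = -2/3 + 2*(-4) + (1/3)*3 = -2/3 - 8 + 1 = -23/3)
0*(-6 + n(h(Q(-2, -2)))) = 0*(-6 - 23/3) = 0*(-41/3) = 0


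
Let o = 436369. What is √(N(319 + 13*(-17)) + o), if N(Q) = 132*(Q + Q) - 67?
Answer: √462174 ≈ 679.83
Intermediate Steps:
N(Q) = -67 + 264*Q (N(Q) = 132*(2*Q) - 67 = 264*Q - 67 = -67 + 264*Q)
√(N(319 + 13*(-17)) + o) = √((-67 + 264*(319 + 13*(-17))) + 436369) = √((-67 + 264*(319 - 221)) + 436369) = √((-67 + 264*98) + 436369) = √((-67 + 25872) + 436369) = √(25805 + 436369) = √462174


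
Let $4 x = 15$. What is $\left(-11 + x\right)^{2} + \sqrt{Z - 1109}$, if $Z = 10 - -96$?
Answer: $\frac{841}{16} + i \sqrt{1003} \approx 52.563 + 31.67 i$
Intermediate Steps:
$Z = 106$ ($Z = 10 + 96 = 106$)
$x = \frac{15}{4}$ ($x = \frac{1}{4} \cdot 15 = \frac{15}{4} \approx 3.75$)
$\left(-11 + x\right)^{2} + \sqrt{Z - 1109} = \left(-11 + \frac{15}{4}\right)^{2} + \sqrt{106 - 1109} = \left(- \frac{29}{4}\right)^{2} + \sqrt{-1003} = \frac{841}{16} + i \sqrt{1003}$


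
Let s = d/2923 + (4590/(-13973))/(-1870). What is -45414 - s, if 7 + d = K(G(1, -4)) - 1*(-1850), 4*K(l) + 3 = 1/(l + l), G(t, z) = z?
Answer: -652915415047537/14376763808 ≈ -45415.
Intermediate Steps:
K(l) = -3/4 + 1/(8*l) (K(l) = -3/4 + 1/(4*(l + l)) = -3/4 + 1/(4*((2*l))) = -3/4 + (1/(2*l))/4 = -3/4 + 1/(8*l))
d = 58951/32 (d = -7 + ((1/8)*(1 - 6*(-4))/(-4) - 1*(-1850)) = -7 + ((1/8)*(-1/4)*(1 + 24) + 1850) = -7 + ((1/8)*(-1/4)*25 + 1850) = -7 + (-25/32 + 1850) = -7 + 59175/32 = 58951/32 ≈ 1842.2)
s = 9063471025/14376763808 (s = (58951/32)/2923 + (4590/(-13973))/(-1870) = (58951/32)*(1/2923) + (4590*(-1/13973))*(-1/1870) = 58951/93536 - 4590/13973*(-1/1870) = 58951/93536 + 27/153703 = 9063471025/14376763808 ≈ 0.63042)
-45414 - s = -45414 - 1*9063471025/14376763808 = -45414 - 9063471025/14376763808 = -652915415047537/14376763808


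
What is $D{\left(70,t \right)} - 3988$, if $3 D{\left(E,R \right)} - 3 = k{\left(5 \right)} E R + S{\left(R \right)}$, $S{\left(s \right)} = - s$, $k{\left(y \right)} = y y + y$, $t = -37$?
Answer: $- \frac{89624}{3} \approx -29875.0$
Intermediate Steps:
$k{\left(y \right)} = y + y^{2}$ ($k{\left(y \right)} = y^{2} + y = y + y^{2}$)
$D{\left(E,R \right)} = 1 - \frac{R}{3} + 10 E R$ ($D{\left(E,R \right)} = 1 + \frac{5 \left(1 + 5\right) E R - R}{3} = 1 + \frac{5 \cdot 6 E R - R}{3} = 1 + \frac{30 E R - R}{3} = 1 + \frac{- R + 30 E R}{3} = 1 + \left(- \frac{R}{3} + 10 E R\right) = 1 - \frac{R}{3} + 10 E R$)
$D{\left(70,t \right)} - 3988 = \left(1 - - \frac{37}{3} + 10 \cdot 70 \left(-37\right)\right) - 3988 = \left(1 + \frac{37}{3} - 25900\right) - 3988 = - \frac{77660}{3} - 3988 = - \frac{89624}{3}$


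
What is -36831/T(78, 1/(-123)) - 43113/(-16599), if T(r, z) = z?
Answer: 25065682900/5533 ≈ 4.5302e+6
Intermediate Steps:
-36831/T(78, 1/(-123)) - 43113/(-16599) = -36831/(1/(-123)) - 43113/(-16599) = -36831/(-1/123) - 43113*(-1/16599) = -36831*(-123) + 14371/5533 = 4530213 + 14371/5533 = 25065682900/5533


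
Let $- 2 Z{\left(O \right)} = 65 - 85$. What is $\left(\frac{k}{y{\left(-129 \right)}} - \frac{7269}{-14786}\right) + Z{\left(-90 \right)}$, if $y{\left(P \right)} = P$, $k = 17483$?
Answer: $- \frac{238491997}{1907394} \approx -125.04$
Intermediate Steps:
$Z{\left(O \right)} = 10$ ($Z{\left(O \right)} = - \frac{65 - 85}{2} = \left(- \frac{1}{2}\right) \left(-20\right) = 10$)
$\left(\frac{k}{y{\left(-129 \right)}} - \frac{7269}{-14786}\right) + Z{\left(-90 \right)} = \left(\frac{17483}{-129} - \frac{7269}{-14786}\right) + 10 = \left(17483 \left(- \frac{1}{129}\right) - - \frac{7269}{14786}\right) + 10 = \left(- \frac{17483}{129} + \frac{7269}{14786}\right) + 10 = - \frac{257565937}{1907394} + 10 = - \frac{238491997}{1907394}$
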